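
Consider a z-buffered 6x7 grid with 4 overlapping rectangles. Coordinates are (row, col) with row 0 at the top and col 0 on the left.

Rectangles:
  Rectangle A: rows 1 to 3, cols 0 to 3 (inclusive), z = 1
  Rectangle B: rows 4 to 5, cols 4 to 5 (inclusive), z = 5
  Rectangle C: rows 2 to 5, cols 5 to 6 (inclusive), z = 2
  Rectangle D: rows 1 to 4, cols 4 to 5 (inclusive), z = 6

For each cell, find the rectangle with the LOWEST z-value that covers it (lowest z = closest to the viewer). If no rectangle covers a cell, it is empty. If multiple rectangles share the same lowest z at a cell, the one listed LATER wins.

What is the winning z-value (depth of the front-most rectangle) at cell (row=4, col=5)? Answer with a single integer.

Answer: 2

Derivation:
Check cell (4,5):
  A: rows 1-3 cols 0-3 -> outside (row miss)
  B: rows 4-5 cols 4-5 z=5 -> covers; best now B (z=5)
  C: rows 2-5 cols 5-6 z=2 -> covers; best now C (z=2)
  D: rows 1-4 cols 4-5 z=6 -> covers; best now C (z=2)
Winner: C at z=2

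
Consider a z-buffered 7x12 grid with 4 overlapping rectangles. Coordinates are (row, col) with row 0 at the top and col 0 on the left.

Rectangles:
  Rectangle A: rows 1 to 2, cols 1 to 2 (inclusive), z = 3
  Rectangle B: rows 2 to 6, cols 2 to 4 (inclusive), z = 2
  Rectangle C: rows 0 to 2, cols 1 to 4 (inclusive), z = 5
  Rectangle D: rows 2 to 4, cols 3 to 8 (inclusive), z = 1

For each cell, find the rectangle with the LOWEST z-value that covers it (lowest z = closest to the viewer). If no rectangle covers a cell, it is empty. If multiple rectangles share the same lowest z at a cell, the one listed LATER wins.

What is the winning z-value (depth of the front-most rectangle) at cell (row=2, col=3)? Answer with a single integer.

Answer: 1

Derivation:
Check cell (2,3):
  A: rows 1-2 cols 1-2 -> outside (col miss)
  B: rows 2-6 cols 2-4 z=2 -> covers; best now B (z=2)
  C: rows 0-2 cols 1-4 z=5 -> covers; best now B (z=2)
  D: rows 2-4 cols 3-8 z=1 -> covers; best now D (z=1)
Winner: D at z=1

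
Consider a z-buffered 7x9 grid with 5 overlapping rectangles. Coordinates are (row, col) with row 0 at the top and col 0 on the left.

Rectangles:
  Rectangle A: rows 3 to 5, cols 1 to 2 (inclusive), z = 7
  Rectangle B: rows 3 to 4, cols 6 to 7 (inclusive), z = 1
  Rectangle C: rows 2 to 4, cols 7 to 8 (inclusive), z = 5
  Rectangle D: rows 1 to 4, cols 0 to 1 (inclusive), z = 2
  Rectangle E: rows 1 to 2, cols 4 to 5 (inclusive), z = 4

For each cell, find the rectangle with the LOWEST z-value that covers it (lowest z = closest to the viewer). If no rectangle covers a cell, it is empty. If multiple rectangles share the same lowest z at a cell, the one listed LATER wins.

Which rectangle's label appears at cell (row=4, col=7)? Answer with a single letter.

Check cell (4,7):
  A: rows 3-5 cols 1-2 -> outside (col miss)
  B: rows 3-4 cols 6-7 z=1 -> covers; best now B (z=1)
  C: rows 2-4 cols 7-8 z=5 -> covers; best now B (z=1)
  D: rows 1-4 cols 0-1 -> outside (col miss)
  E: rows 1-2 cols 4-5 -> outside (row miss)
Winner: B at z=1

Answer: B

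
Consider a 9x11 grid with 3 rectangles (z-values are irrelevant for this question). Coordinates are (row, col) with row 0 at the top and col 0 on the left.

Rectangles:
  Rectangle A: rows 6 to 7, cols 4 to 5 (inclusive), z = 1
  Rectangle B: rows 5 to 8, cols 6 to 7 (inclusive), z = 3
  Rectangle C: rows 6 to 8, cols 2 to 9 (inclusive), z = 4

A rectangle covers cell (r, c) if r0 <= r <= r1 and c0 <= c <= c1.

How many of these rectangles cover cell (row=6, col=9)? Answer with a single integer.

Answer: 1

Derivation:
Check cell (6,9):
  A: rows 6-7 cols 4-5 -> outside (col miss)
  B: rows 5-8 cols 6-7 -> outside (col miss)
  C: rows 6-8 cols 2-9 -> covers
Count covering = 1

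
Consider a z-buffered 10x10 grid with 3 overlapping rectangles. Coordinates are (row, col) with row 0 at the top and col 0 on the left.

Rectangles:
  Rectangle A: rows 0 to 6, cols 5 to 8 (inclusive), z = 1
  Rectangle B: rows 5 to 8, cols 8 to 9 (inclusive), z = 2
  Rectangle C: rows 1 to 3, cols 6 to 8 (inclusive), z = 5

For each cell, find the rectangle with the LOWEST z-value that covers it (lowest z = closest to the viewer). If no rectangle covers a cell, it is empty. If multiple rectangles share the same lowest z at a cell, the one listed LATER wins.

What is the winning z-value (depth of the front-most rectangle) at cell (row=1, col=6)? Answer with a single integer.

Check cell (1,6):
  A: rows 0-6 cols 5-8 z=1 -> covers; best now A (z=1)
  B: rows 5-8 cols 8-9 -> outside (row miss)
  C: rows 1-3 cols 6-8 z=5 -> covers; best now A (z=1)
Winner: A at z=1

Answer: 1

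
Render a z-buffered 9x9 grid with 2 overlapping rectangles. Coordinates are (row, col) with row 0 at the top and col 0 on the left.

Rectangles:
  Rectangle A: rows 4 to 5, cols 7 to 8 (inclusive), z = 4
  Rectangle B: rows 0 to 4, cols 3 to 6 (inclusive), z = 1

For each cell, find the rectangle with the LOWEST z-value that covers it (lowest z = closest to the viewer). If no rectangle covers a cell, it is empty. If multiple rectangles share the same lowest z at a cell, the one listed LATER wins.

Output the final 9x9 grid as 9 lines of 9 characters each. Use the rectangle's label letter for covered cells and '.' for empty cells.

...BBBB..
...BBBB..
...BBBB..
...BBBB..
...BBBBAA
.......AA
.........
.........
.........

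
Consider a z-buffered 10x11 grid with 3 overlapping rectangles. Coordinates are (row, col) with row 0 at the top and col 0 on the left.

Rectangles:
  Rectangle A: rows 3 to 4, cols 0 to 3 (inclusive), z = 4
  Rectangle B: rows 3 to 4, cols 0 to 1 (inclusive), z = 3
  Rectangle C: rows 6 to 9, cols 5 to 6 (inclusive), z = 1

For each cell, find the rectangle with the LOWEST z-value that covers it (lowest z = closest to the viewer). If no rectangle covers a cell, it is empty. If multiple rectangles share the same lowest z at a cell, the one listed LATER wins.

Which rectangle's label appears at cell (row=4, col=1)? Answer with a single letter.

Check cell (4,1):
  A: rows 3-4 cols 0-3 z=4 -> covers; best now A (z=4)
  B: rows 3-4 cols 0-1 z=3 -> covers; best now B (z=3)
  C: rows 6-9 cols 5-6 -> outside (row miss)
Winner: B at z=3

Answer: B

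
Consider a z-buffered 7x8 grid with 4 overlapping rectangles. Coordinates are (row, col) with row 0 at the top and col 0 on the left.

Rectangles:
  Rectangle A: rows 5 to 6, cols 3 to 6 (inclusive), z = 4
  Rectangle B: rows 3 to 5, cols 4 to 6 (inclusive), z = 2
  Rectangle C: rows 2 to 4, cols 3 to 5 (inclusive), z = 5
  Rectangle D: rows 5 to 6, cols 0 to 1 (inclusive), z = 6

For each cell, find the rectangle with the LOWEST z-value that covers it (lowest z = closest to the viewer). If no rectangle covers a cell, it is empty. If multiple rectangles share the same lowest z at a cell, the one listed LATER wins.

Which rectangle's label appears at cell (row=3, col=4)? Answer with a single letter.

Answer: B

Derivation:
Check cell (3,4):
  A: rows 5-6 cols 3-6 -> outside (row miss)
  B: rows 3-5 cols 4-6 z=2 -> covers; best now B (z=2)
  C: rows 2-4 cols 3-5 z=5 -> covers; best now B (z=2)
  D: rows 5-6 cols 0-1 -> outside (row miss)
Winner: B at z=2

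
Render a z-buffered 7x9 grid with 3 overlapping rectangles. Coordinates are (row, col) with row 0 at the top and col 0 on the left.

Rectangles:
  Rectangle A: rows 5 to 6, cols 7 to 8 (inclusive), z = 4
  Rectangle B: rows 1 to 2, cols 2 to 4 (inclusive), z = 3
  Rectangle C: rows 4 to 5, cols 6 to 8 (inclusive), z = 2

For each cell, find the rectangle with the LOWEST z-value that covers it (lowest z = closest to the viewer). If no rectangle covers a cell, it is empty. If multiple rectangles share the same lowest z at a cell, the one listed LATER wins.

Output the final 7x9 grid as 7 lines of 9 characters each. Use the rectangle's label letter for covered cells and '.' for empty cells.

.........
..BBB....
..BBB....
.........
......CCC
......CCC
.......AA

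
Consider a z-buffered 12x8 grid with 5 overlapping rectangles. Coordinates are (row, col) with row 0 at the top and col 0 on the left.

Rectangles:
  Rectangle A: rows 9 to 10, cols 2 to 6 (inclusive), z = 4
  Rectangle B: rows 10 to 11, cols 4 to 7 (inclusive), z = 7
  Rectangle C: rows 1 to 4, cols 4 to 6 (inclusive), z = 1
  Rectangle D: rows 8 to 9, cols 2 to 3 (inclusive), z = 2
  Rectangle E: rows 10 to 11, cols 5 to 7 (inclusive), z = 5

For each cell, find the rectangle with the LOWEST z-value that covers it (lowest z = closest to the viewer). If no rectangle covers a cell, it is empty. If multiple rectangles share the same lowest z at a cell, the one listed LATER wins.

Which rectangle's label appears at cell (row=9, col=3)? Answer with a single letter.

Answer: D

Derivation:
Check cell (9,3):
  A: rows 9-10 cols 2-6 z=4 -> covers; best now A (z=4)
  B: rows 10-11 cols 4-7 -> outside (row miss)
  C: rows 1-4 cols 4-6 -> outside (row miss)
  D: rows 8-9 cols 2-3 z=2 -> covers; best now D (z=2)
  E: rows 10-11 cols 5-7 -> outside (row miss)
Winner: D at z=2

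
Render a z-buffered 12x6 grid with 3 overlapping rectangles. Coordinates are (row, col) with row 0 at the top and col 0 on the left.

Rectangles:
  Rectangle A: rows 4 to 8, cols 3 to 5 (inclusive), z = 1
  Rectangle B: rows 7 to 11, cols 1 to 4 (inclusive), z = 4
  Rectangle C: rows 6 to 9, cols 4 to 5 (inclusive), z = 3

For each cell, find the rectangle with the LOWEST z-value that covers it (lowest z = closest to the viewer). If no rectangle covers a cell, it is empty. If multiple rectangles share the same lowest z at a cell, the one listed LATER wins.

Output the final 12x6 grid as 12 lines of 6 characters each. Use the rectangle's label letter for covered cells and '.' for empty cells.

......
......
......
......
...AAA
...AAA
...AAA
.BBAAA
.BBAAA
.BBBCC
.BBBB.
.BBBB.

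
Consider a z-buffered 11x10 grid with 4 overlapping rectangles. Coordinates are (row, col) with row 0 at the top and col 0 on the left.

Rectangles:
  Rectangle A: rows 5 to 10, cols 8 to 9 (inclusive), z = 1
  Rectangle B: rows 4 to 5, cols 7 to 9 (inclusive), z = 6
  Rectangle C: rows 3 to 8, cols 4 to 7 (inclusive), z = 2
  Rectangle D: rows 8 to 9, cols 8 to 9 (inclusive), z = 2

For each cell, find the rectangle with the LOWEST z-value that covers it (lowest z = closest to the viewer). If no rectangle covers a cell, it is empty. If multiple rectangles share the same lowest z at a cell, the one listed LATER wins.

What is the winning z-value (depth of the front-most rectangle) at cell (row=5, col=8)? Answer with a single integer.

Answer: 1

Derivation:
Check cell (5,8):
  A: rows 5-10 cols 8-9 z=1 -> covers; best now A (z=1)
  B: rows 4-5 cols 7-9 z=6 -> covers; best now A (z=1)
  C: rows 3-8 cols 4-7 -> outside (col miss)
  D: rows 8-9 cols 8-9 -> outside (row miss)
Winner: A at z=1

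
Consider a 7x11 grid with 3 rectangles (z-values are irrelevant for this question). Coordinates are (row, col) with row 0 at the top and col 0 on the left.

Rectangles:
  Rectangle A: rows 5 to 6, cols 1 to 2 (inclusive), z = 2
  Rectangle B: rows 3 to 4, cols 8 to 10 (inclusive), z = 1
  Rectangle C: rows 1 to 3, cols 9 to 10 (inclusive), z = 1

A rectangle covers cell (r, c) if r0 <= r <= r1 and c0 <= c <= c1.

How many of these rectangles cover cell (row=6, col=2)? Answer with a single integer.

Check cell (6,2):
  A: rows 5-6 cols 1-2 -> covers
  B: rows 3-4 cols 8-10 -> outside (row miss)
  C: rows 1-3 cols 9-10 -> outside (row miss)
Count covering = 1

Answer: 1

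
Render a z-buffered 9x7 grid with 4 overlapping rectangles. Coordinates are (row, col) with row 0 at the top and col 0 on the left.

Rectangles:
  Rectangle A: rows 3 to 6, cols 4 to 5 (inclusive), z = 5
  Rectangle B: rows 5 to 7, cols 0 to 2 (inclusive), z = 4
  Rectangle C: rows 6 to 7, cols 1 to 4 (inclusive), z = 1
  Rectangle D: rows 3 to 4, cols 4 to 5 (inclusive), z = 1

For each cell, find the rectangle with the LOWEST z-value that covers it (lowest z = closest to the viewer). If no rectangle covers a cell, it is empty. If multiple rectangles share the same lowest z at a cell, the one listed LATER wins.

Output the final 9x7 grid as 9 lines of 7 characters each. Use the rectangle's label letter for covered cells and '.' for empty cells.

.......
.......
.......
....DD.
....DD.
BBB.AA.
BCCCCA.
BCCCC..
.......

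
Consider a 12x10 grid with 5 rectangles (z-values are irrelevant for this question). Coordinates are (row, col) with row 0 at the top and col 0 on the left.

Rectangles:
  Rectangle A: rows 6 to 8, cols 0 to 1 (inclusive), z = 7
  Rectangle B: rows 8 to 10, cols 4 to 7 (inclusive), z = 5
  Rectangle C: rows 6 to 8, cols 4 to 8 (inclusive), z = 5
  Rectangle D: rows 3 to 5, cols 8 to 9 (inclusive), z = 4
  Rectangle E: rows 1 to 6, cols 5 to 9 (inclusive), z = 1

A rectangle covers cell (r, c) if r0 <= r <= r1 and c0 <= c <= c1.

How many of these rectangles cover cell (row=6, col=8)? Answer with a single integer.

Answer: 2

Derivation:
Check cell (6,8):
  A: rows 6-8 cols 0-1 -> outside (col miss)
  B: rows 8-10 cols 4-7 -> outside (row miss)
  C: rows 6-8 cols 4-8 -> covers
  D: rows 3-5 cols 8-9 -> outside (row miss)
  E: rows 1-6 cols 5-9 -> covers
Count covering = 2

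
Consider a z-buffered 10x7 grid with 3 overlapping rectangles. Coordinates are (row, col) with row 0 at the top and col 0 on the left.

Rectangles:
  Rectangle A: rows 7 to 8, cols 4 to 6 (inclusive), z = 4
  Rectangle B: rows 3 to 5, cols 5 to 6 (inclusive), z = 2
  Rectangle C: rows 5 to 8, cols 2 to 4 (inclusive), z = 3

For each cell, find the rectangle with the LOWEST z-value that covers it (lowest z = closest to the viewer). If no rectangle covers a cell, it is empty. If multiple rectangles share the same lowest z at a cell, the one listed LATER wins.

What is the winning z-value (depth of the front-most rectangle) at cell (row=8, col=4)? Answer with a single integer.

Answer: 3

Derivation:
Check cell (8,4):
  A: rows 7-8 cols 4-6 z=4 -> covers; best now A (z=4)
  B: rows 3-5 cols 5-6 -> outside (row miss)
  C: rows 5-8 cols 2-4 z=3 -> covers; best now C (z=3)
Winner: C at z=3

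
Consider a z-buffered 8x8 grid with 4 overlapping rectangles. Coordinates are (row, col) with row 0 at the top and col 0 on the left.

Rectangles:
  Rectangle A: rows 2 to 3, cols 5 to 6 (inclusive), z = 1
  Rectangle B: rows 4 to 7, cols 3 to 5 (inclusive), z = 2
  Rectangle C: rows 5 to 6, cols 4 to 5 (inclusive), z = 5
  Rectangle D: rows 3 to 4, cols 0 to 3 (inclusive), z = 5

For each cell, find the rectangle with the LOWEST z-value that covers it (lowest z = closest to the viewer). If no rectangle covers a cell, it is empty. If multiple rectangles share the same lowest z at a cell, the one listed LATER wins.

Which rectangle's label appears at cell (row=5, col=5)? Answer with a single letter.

Answer: B

Derivation:
Check cell (5,5):
  A: rows 2-3 cols 5-6 -> outside (row miss)
  B: rows 4-7 cols 3-5 z=2 -> covers; best now B (z=2)
  C: rows 5-6 cols 4-5 z=5 -> covers; best now B (z=2)
  D: rows 3-4 cols 0-3 -> outside (row miss)
Winner: B at z=2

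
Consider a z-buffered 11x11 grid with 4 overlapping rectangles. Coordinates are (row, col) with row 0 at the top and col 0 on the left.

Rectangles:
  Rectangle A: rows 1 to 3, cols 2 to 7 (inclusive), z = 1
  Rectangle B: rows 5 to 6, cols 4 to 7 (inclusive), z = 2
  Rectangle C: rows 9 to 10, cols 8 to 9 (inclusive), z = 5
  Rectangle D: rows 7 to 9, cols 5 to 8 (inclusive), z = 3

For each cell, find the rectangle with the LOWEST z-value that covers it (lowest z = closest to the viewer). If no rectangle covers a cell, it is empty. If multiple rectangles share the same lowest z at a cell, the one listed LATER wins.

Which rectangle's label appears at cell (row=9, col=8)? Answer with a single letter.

Check cell (9,8):
  A: rows 1-3 cols 2-7 -> outside (row miss)
  B: rows 5-6 cols 4-7 -> outside (row miss)
  C: rows 9-10 cols 8-9 z=5 -> covers; best now C (z=5)
  D: rows 7-9 cols 5-8 z=3 -> covers; best now D (z=3)
Winner: D at z=3

Answer: D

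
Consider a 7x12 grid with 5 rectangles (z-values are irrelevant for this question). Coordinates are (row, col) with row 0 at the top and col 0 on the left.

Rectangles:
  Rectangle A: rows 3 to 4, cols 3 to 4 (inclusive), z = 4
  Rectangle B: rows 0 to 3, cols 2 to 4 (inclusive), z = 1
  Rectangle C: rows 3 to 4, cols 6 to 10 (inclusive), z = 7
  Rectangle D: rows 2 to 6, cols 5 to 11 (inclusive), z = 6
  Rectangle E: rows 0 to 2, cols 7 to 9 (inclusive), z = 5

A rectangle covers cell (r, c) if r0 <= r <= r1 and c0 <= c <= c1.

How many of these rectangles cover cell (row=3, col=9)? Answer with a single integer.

Answer: 2

Derivation:
Check cell (3,9):
  A: rows 3-4 cols 3-4 -> outside (col miss)
  B: rows 0-3 cols 2-4 -> outside (col miss)
  C: rows 3-4 cols 6-10 -> covers
  D: rows 2-6 cols 5-11 -> covers
  E: rows 0-2 cols 7-9 -> outside (row miss)
Count covering = 2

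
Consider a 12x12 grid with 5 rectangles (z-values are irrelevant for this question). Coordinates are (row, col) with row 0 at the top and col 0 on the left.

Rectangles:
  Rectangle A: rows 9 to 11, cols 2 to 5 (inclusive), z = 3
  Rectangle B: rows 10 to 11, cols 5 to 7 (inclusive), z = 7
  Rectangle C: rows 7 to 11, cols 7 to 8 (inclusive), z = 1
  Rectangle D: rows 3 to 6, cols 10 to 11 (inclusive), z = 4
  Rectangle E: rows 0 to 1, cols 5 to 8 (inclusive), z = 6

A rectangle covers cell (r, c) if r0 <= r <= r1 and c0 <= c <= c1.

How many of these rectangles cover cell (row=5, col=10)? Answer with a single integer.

Answer: 1

Derivation:
Check cell (5,10):
  A: rows 9-11 cols 2-5 -> outside (row miss)
  B: rows 10-11 cols 5-7 -> outside (row miss)
  C: rows 7-11 cols 7-8 -> outside (row miss)
  D: rows 3-6 cols 10-11 -> covers
  E: rows 0-1 cols 5-8 -> outside (row miss)
Count covering = 1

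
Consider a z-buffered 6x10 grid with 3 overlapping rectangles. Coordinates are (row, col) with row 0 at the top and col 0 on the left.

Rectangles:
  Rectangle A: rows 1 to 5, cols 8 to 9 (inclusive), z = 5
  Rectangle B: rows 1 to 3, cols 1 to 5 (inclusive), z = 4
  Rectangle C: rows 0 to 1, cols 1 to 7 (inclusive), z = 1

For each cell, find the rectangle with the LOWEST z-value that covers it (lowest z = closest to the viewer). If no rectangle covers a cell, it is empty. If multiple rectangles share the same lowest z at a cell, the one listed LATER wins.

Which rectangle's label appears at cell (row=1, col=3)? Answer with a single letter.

Answer: C

Derivation:
Check cell (1,3):
  A: rows 1-5 cols 8-9 -> outside (col miss)
  B: rows 1-3 cols 1-5 z=4 -> covers; best now B (z=4)
  C: rows 0-1 cols 1-7 z=1 -> covers; best now C (z=1)
Winner: C at z=1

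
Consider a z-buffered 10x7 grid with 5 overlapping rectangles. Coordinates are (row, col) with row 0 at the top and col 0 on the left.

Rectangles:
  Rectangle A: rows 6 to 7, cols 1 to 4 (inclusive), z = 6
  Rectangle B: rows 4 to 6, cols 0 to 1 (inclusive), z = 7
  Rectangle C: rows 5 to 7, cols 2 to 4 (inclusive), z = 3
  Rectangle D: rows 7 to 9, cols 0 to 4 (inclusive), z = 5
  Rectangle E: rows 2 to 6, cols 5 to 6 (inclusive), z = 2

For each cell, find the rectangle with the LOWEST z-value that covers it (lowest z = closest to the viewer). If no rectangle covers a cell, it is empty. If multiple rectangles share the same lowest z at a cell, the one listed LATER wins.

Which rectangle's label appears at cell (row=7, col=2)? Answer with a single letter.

Check cell (7,2):
  A: rows 6-7 cols 1-4 z=6 -> covers; best now A (z=6)
  B: rows 4-6 cols 0-1 -> outside (row miss)
  C: rows 5-7 cols 2-4 z=3 -> covers; best now C (z=3)
  D: rows 7-9 cols 0-4 z=5 -> covers; best now C (z=3)
  E: rows 2-6 cols 5-6 -> outside (row miss)
Winner: C at z=3

Answer: C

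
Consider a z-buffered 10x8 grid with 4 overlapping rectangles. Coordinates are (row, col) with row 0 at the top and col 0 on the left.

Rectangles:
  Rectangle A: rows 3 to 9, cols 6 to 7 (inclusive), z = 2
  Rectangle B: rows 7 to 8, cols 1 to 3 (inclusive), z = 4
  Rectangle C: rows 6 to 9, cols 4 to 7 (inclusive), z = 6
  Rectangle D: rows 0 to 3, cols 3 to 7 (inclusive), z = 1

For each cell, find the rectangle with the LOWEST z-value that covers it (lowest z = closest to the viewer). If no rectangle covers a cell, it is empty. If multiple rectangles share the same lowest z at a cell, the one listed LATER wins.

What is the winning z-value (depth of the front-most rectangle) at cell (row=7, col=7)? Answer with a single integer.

Check cell (7,7):
  A: rows 3-9 cols 6-7 z=2 -> covers; best now A (z=2)
  B: rows 7-8 cols 1-3 -> outside (col miss)
  C: rows 6-9 cols 4-7 z=6 -> covers; best now A (z=2)
  D: rows 0-3 cols 3-7 -> outside (row miss)
Winner: A at z=2

Answer: 2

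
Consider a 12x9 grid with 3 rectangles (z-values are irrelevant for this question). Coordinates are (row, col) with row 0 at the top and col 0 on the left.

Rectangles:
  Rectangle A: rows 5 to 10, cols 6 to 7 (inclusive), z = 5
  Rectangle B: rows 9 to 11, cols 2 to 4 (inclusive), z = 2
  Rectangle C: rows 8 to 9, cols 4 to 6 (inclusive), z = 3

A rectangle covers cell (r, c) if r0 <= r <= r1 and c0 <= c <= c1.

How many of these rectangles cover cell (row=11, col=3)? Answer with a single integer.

Check cell (11,3):
  A: rows 5-10 cols 6-7 -> outside (row miss)
  B: rows 9-11 cols 2-4 -> covers
  C: rows 8-9 cols 4-6 -> outside (row miss)
Count covering = 1

Answer: 1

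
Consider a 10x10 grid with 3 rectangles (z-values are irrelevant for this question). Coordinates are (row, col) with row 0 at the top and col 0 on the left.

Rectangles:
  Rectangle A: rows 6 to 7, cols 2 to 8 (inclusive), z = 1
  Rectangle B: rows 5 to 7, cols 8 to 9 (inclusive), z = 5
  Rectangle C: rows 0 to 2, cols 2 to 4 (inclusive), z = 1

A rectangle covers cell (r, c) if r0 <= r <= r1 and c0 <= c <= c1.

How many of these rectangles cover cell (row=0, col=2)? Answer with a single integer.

Answer: 1

Derivation:
Check cell (0,2):
  A: rows 6-7 cols 2-8 -> outside (row miss)
  B: rows 5-7 cols 8-9 -> outside (row miss)
  C: rows 0-2 cols 2-4 -> covers
Count covering = 1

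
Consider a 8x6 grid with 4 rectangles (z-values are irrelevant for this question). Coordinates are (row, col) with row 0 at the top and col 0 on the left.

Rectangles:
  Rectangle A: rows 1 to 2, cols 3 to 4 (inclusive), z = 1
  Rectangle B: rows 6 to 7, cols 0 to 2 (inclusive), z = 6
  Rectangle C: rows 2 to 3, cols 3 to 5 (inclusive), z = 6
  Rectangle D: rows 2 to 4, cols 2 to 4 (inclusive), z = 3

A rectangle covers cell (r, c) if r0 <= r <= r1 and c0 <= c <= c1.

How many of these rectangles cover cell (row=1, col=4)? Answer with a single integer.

Check cell (1,4):
  A: rows 1-2 cols 3-4 -> covers
  B: rows 6-7 cols 0-2 -> outside (row miss)
  C: rows 2-3 cols 3-5 -> outside (row miss)
  D: rows 2-4 cols 2-4 -> outside (row miss)
Count covering = 1

Answer: 1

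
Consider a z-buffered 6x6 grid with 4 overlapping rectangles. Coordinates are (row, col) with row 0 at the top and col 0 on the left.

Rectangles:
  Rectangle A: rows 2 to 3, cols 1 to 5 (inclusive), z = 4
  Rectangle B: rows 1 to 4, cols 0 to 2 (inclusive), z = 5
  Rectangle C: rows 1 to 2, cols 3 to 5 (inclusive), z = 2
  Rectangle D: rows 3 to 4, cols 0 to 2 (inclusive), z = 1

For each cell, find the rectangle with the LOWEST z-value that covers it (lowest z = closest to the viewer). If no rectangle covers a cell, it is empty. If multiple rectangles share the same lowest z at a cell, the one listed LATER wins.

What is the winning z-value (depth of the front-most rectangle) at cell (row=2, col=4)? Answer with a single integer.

Check cell (2,4):
  A: rows 2-3 cols 1-5 z=4 -> covers; best now A (z=4)
  B: rows 1-4 cols 0-2 -> outside (col miss)
  C: rows 1-2 cols 3-5 z=2 -> covers; best now C (z=2)
  D: rows 3-4 cols 0-2 -> outside (row miss)
Winner: C at z=2

Answer: 2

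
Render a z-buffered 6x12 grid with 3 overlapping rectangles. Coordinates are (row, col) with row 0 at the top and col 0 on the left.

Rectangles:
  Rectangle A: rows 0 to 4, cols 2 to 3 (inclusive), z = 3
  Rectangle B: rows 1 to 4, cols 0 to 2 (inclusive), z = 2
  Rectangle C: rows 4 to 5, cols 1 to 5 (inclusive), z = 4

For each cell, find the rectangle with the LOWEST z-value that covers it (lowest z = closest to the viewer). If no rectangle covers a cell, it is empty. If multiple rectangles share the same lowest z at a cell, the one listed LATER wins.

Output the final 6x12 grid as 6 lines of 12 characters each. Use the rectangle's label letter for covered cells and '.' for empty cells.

..AA........
BBBA........
BBBA........
BBBA........
BBBACC......
.CCCCC......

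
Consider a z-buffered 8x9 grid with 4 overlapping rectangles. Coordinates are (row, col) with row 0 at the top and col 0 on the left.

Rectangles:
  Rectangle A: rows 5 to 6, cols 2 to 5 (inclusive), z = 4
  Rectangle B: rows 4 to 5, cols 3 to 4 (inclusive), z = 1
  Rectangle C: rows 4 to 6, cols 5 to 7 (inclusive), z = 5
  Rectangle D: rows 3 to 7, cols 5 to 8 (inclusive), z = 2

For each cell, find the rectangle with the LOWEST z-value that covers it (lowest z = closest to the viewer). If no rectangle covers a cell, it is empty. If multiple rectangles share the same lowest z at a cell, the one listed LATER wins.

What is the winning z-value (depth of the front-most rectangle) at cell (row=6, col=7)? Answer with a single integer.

Check cell (6,7):
  A: rows 5-6 cols 2-5 -> outside (col miss)
  B: rows 4-5 cols 3-4 -> outside (row miss)
  C: rows 4-6 cols 5-7 z=5 -> covers; best now C (z=5)
  D: rows 3-7 cols 5-8 z=2 -> covers; best now D (z=2)
Winner: D at z=2

Answer: 2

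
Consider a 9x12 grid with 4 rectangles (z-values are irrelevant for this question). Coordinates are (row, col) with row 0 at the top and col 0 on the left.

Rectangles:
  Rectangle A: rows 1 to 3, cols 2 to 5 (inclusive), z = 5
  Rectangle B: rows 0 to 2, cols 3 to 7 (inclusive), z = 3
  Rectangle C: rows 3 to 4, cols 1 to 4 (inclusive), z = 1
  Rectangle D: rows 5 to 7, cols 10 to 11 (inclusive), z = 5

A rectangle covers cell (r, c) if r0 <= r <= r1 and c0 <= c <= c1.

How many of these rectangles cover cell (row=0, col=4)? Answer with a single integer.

Check cell (0,4):
  A: rows 1-3 cols 2-5 -> outside (row miss)
  B: rows 0-2 cols 3-7 -> covers
  C: rows 3-4 cols 1-4 -> outside (row miss)
  D: rows 5-7 cols 10-11 -> outside (row miss)
Count covering = 1

Answer: 1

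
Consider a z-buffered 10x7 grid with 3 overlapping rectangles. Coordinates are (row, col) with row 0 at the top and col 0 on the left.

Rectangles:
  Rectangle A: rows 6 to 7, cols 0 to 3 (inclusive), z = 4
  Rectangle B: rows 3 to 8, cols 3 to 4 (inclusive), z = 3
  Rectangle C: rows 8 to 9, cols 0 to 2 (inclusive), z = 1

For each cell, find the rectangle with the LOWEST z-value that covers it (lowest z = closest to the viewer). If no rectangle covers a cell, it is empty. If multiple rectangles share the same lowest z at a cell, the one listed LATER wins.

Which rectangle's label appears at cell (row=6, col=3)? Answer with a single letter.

Check cell (6,3):
  A: rows 6-7 cols 0-3 z=4 -> covers; best now A (z=4)
  B: rows 3-8 cols 3-4 z=3 -> covers; best now B (z=3)
  C: rows 8-9 cols 0-2 -> outside (row miss)
Winner: B at z=3

Answer: B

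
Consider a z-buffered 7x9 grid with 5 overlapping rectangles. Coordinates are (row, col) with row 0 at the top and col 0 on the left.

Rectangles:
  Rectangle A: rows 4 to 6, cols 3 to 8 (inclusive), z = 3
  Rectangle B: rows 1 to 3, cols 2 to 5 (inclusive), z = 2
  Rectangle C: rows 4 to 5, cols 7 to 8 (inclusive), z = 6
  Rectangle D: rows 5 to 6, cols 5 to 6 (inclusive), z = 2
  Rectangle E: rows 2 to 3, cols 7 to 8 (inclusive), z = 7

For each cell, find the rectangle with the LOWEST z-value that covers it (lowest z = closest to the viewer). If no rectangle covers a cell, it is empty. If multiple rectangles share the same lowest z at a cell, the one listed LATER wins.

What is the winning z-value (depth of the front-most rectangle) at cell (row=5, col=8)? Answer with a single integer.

Answer: 3

Derivation:
Check cell (5,8):
  A: rows 4-6 cols 3-8 z=3 -> covers; best now A (z=3)
  B: rows 1-3 cols 2-5 -> outside (row miss)
  C: rows 4-5 cols 7-8 z=6 -> covers; best now A (z=3)
  D: rows 5-6 cols 5-6 -> outside (col miss)
  E: rows 2-3 cols 7-8 -> outside (row miss)
Winner: A at z=3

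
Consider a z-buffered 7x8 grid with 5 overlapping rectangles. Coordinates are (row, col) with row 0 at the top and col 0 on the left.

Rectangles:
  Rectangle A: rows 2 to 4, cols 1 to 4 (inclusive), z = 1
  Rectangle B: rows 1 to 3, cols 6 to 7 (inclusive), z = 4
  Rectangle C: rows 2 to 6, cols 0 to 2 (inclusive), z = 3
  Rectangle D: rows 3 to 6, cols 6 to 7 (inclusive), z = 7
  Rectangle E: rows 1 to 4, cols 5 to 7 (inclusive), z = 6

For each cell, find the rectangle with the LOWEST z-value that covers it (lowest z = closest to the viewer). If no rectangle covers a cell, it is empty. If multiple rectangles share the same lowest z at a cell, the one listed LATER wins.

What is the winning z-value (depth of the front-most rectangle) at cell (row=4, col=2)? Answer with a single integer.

Answer: 1

Derivation:
Check cell (4,2):
  A: rows 2-4 cols 1-4 z=1 -> covers; best now A (z=1)
  B: rows 1-3 cols 6-7 -> outside (row miss)
  C: rows 2-6 cols 0-2 z=3 -> covers; best now A (z=1)
  D: rows 3-6 cols 6-7 -> outside (col miss)
  E: rows 1-4 cols 5-7 -> outside (col miss)
Winner: A at z=1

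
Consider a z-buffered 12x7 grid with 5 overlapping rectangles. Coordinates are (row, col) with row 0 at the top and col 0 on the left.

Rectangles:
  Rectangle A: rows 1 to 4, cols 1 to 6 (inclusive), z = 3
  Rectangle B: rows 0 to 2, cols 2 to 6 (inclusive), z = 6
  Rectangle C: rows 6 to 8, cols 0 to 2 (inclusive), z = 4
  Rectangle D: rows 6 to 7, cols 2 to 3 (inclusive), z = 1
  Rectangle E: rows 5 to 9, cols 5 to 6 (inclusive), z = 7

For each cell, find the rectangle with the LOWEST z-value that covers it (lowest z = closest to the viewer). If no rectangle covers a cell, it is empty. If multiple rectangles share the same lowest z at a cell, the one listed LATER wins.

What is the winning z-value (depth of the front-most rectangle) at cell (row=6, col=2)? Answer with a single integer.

Answer: 1

Derivation:
Check cell (6,2):
  A: rows 1-4 cols 1-6 -> outside (row miss)
  B: rows 0-2 cols 2-6 -> outside (row miss)
  C: rows 6-8 cols 0-2 z=4 -> covers; best now C (z=4)
  D: rows 6-7 cols 2-3 z=1 -> covers; best now D (z=1)
  E: rows 5-9 cols 5-6 -> outside (col miss)
Winner: D at z=1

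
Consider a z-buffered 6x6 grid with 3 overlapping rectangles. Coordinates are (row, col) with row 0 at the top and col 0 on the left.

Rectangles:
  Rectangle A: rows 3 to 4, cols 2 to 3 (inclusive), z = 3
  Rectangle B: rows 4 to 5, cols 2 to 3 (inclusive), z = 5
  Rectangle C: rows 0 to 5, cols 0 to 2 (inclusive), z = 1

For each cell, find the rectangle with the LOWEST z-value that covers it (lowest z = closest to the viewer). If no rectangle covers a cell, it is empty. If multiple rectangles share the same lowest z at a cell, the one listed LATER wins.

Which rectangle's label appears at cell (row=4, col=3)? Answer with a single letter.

Answer: A

Derivation:
Check cell (4,3):
  A: rows 3-4 cols 2-3 z=3 -> covers; best now A (z=3)
  B: rows 4-5 cols 2-3 z=5 -> covers; best now A (z=3)
  C: rows 0-5 cols 0-2 -> outside (col miss)
Winner: A at z=3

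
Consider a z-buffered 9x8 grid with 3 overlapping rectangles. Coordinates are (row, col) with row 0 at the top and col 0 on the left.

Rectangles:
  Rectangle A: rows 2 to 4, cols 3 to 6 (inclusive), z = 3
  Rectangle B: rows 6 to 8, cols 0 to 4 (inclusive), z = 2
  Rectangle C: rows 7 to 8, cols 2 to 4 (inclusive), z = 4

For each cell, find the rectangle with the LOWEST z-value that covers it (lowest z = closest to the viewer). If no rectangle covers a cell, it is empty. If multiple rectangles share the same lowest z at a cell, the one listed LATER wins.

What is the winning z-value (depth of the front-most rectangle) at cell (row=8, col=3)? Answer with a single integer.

Check cell (8,3):
  A: rows 2-4 cols 3-6 -> outside (row miss)
  B: rows 6-8 cols 0-4 z=2 -> covers; best now B (z=2)
  C: rows 7-8 cols 2-4 z=4 -> covers; best now B (z=2)
Winner: B at z=2

Answer: 2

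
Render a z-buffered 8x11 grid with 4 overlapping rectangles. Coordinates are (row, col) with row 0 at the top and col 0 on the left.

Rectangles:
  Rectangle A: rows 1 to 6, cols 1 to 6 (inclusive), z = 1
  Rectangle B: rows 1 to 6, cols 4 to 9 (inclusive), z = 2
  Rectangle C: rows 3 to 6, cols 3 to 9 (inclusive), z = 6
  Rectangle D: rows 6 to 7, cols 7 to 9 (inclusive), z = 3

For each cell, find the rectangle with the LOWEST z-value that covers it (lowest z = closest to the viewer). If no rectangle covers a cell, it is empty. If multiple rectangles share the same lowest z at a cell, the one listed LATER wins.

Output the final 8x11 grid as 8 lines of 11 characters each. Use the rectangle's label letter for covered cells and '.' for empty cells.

...........
.AAAAAABBB.
.AAAAAABBB.
.AAAAAABBB.
.AAAAAABBB.
.AAAAAABBB.
.AAAAAABBB.
.......DDD.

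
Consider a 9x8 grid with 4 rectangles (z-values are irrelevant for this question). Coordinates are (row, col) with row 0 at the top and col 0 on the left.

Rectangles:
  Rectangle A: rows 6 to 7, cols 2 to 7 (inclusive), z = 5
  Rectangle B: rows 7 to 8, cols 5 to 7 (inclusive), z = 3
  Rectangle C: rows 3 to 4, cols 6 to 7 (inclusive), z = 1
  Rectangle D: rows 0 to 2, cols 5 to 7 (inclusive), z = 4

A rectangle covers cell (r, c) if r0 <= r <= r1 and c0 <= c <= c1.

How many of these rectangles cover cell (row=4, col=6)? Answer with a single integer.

Answer: 1

Derivation:
Check cell (4,6):
  A: rows 6-7 cols 2-7 -> outside (row miss)
  B: rows 7-8 cols 5-7 -> outside (row miss)
  C: rows 3-4 cols 6-7 -> covers
  D: rows 0-2 cols 5-7 -> outside (row miss)
Count covering = 1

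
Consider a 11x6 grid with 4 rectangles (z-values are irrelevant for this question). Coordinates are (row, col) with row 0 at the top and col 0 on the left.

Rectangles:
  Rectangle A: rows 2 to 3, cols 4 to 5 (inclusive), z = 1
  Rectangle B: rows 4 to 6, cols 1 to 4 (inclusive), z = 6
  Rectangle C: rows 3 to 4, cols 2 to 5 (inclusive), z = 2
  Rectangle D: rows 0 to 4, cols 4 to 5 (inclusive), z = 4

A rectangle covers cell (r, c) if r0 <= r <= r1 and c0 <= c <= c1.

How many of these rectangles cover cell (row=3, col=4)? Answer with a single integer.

Check cell (3,4):
  A: rows 2-3 cols 4-5 -> covers
  B: rows 4-6 cols 1-4 -> outside (row miss)
  C: rows 3-4 cols 2-5 -> covers
  D: rows 0-4 cols 4-5 -> covers
Count covering = 3

Answer: 3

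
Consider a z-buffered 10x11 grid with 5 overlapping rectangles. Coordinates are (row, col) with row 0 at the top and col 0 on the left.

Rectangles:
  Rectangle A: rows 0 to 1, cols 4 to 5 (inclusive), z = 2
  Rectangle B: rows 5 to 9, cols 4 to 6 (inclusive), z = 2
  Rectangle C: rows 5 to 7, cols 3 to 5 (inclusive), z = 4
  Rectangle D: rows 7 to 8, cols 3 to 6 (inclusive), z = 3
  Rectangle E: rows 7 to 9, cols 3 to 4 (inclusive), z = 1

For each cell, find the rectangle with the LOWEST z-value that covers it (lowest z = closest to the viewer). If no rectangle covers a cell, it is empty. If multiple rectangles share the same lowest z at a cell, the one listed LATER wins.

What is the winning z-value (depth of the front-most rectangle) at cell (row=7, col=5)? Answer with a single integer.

Check cell (7,5):
  A: rows 0-1 cols 4-5 -> outside (row miss)
  B: rows 5-9 cols 4-6 z=2 -> covers; best now B (z=2)
  C: rows 5-7 cols 3-5 z=4 -> covers; best now B (z=2)
  D: rows 7-8 cols 3-6 z=3 -> covers; best now B (z=2)
  E: rows 7-9 cols 3-4 -> outside (col miss)
Winner: B at z=2

Answer: 2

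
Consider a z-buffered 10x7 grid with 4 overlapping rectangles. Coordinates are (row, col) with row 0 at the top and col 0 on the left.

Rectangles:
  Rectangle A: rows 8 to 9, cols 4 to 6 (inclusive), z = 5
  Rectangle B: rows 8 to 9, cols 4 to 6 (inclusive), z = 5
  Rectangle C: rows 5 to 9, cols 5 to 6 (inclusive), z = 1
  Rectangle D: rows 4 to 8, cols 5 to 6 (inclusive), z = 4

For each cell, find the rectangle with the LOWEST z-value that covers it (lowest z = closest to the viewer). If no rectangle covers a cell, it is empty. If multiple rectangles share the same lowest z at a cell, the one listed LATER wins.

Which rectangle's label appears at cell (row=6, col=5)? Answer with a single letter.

Check cell (6,5):
  A: rows 8-9 cols 4-6 -> outside (row miss)
  B: rows 8-9 cols 4-6 -> outside (row miss)
  C: rows 5-9 cols 5-6 z=1 -> covers; best now C (z=1)
  D: rows 4-8 cols 5-6 z=4 -> covers; best now C (z=1)
Winner: C at z=1

Answer: C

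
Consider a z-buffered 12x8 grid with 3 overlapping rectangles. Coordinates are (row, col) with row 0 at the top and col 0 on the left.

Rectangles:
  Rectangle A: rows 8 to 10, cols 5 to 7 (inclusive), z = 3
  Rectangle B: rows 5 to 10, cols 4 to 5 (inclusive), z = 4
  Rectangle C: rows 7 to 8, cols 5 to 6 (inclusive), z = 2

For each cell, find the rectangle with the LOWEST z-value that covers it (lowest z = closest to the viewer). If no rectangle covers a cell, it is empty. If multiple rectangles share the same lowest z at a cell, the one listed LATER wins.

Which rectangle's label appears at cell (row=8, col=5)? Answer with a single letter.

Check cell (8,5):
  A: rows 8-10 cols 5-7 z=3 -> covers; best now A (z=3)
  B: rows 5-10 cols 4-5 z=4 -> covers; best now A (z=3)
  C: rows 7-8 cols 5-6 z=2 -> covers; best now C (z=2)
Winner: C at z=2

Answer: C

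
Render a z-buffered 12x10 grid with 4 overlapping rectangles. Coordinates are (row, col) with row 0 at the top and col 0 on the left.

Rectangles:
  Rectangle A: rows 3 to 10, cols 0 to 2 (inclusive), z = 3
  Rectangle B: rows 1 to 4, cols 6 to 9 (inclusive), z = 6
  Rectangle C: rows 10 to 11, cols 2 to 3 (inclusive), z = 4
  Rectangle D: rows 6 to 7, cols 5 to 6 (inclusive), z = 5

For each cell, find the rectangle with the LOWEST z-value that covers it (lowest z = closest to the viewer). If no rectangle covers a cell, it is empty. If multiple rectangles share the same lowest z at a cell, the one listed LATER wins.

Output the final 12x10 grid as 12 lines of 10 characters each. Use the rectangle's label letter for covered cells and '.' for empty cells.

..........
......BBBB
......BBBB
AAA...BBBB
AAA...BBBB
AAA.......
AAA..DD...
AAA..DD...
AAA.......
AAA.......
AAAC......
..CC......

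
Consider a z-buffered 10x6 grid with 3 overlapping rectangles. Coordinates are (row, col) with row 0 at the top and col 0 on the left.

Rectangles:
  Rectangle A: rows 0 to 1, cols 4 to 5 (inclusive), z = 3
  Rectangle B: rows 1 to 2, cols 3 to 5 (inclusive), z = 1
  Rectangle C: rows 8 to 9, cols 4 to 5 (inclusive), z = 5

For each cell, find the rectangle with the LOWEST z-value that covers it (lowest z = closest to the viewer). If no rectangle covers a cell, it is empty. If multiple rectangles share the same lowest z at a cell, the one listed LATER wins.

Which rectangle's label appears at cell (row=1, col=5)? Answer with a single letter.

Answer: B

Derivation:
Check cell (1,5):
  A: rows 0-1 cols 4-5 z=3 -> covers; best now A (z=3)
  B: rows 1-2 cols 3-5 z=1 -> covers; best now B (z=1)
  C: rows 8-9 cols 4-5 -> outside (row miss)
Winner: B at z=1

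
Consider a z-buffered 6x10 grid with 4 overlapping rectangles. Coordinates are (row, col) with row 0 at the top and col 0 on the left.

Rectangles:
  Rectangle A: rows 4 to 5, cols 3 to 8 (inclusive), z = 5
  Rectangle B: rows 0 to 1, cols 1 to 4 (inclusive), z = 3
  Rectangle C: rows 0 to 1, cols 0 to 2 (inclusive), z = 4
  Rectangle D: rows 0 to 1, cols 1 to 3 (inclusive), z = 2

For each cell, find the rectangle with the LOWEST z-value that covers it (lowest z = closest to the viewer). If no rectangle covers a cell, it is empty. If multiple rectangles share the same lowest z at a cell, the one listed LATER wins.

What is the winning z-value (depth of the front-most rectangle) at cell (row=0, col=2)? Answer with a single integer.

Answer: 2

Derivation:
Check cell (0,2):
  A: rows 4-5 cols 3-8 -> outside (row miss)
  B: rows 0-1 cols 1-4 z=3 -> covers; best now B (z=3)
  C: rows 0-1 cols 0-2 z=4 -> covers; best now B (z=3)
  D: rows 0-1 cols 1-3 z=2 -> covers; best now D (z=2)
Winner: D at z=2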